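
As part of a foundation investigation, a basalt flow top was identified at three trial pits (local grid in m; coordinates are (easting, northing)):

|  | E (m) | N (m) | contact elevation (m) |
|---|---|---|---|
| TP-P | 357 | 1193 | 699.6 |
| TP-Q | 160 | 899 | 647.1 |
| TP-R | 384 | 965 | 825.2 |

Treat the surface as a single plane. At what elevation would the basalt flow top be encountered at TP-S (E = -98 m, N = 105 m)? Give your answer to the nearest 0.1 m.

758.8 m

Let the plane be z = a·E + b·N + c.
TP-Q−TP-P: −197a − 294b = −52.5;  TP-R−TP-P: 27a − 228b = 125.6.
Solving gives a = 0.925122, b = −0.441323.
Then c = 699.6 − a·357 − b·1193 = 895.83.
At (-98, 105): z = −90.7 − 46.3 + 895.83 = 758.8 m.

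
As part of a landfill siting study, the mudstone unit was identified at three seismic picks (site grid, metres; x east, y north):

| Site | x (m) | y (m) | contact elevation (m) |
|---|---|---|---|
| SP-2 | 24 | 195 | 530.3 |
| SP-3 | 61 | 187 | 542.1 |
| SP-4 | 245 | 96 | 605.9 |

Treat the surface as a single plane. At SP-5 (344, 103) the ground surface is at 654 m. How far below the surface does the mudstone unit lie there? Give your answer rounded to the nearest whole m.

19 m

Two edge vectors: SP-2→SP-3 = (37, -8, 11.8), SP-2→SP-4 = (221, -99, 75.6).
Normal n = (SP-2→SP-3) × (SP-2→SP-4) = (563.4, -189.4, -1895).
So ∂z/∂x = −n_x/n_z = 0.29731 and ∂z/∂y = −n_y/n_z = −0.09995.
Intercept c from SP-2: 530.3 − 7.14 + 19.49 = 542.65.
At (344, 103): z_contact = 102.3 − 10.3 + 542.65 = 634.6 m.
Depth below ground = 654 − 634.6 = 19 m.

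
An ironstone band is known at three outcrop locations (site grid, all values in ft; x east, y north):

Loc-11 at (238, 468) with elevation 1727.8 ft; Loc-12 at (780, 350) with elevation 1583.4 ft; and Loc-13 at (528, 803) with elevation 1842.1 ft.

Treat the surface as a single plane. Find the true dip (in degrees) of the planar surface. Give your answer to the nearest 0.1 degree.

Two edge vectors: Loc-11→Loc-12 = (542, -118, -144.4), Loc-11→Loc-13 = (290, 335, 114.3).
Normal n = (Loc-11→Loc-12) × (Loc-11→Loc-13) = (34886.6, -103826.6, 215790).
So ∂z/∂x = −n_x/n_z = −0.16167 and ∂z/∂y = −n_y/n_z = 0.48115.
Gradient magnitude |∇z| = √(a² + b²) = √(0.02614 + 0.23150) = 0.50758.
True dip = arctan(0.50758) = 26.9°, dipping toward SSE (azimuth ≈ 161°).

26.9°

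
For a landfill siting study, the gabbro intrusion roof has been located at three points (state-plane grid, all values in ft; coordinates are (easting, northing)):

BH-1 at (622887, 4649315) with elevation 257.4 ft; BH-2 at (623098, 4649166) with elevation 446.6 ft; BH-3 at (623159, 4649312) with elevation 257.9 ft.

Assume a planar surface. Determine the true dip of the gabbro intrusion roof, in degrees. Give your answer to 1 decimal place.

52.2°

Two edge vectors: BH-1→BH-2 = (211, -149, 189.2), BH-1→BH-3 = (272, -3, 0.5).
Normal n = (BH-1→BH-2) × (BH-1→BH-3) = (493.1, 51356.9, 39895).
So ∂z/∂E = −n_x/n_z = −0.01236 and ∂z/∂N = −n_y/n_z = −1.28730.
Gradient magnitude |∇z| = √(a² + b²) = √(0.00015 + 1.65715) = 1.28736.
True dip = arctan(1.28736) = 52.2°, dipping toward N (azimuth ≈ 001°).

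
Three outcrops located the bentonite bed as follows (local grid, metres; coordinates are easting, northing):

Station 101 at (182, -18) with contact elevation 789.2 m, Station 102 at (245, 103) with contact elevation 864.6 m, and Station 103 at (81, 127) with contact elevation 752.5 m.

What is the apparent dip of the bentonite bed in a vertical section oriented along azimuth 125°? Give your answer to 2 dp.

24.10°

Two edge vectors: Station 101→Station 102 = (63, 121, 75.4), Station 101→Station 103 = (-101, 145, -36.7).
Normal n = (Station 101→Station 102) × (Station 101→Station 103) = (-15373.7, -5303.3, 21356).
So ∂z/∂easting = −n_x/n_z = 0.71988 and ∂z/∂northing = −n_y/n_z = 0.24833.
Unit vector along 125° is (sin 125°, cos 125°) = (0.8192, -0.5736).
Slope in that direction = a·(0.8192) + b·(-0.5736) = 0.44725.
Apparent dip = arctan|0.44725| = 24.10° (true dip is 37.3°, so apparent ≤ true as expected).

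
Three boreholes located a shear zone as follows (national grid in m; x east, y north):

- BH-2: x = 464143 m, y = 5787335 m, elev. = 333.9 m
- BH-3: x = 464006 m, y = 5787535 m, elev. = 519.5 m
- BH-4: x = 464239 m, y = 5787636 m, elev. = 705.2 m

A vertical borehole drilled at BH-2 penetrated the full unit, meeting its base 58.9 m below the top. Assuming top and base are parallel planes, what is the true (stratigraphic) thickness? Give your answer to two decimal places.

38.15 m

Two edge vectors: BH-2→BH-3 = (-137, 200, 185.6), BH-2→BH-4 = (96, 301, 371.3).
Normal n = (BH-2→BH-3) × (BH-2→BH-4) = (18394.4, 68685.7, -60437).
So ∂z/∂x = −n_x/n_z = 0.30436 and ∂z/∂y = −n_y/n_z = 1.13648.
|∇z| = √(a²+b²) = 1.17653, so dip δ = arctan(1.17653) = 49.64°.
True thickness = vertical thickness × cos δ = 58.9 × cos 49.64° = 38.15 m.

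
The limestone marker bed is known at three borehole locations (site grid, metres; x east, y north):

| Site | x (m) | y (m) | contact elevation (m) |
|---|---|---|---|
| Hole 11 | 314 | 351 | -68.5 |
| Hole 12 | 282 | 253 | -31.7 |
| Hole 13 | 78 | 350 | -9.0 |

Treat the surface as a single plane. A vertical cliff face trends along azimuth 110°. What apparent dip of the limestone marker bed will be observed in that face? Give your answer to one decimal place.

7.7°

Two edge vectors: Hole 11→Hole 12 = (-32, -98, 36.8), Hole 11→Hole 13 = (-236, -1, 59.5).
Normal n = (Hole 11→Hole 12) × (Hole 11→Hole 13) = (-5794.2, -6780.8, -23096).
So ∂z/∂x = −n_x/n_z = −0.25087 and ∂z/∂y = −n_y/n_z = −0.29359.
Unit vector along 110° is (sin 110°, cos 110°) = (0.9397, -0.3420).
Slope in that direction = a·(0.9397) + b·(-0.3420) = −0.13533.
Apparent dip = arctan|0.13533| = 7.7° (true dip is 21.1°, so apparent ≤ true as expected).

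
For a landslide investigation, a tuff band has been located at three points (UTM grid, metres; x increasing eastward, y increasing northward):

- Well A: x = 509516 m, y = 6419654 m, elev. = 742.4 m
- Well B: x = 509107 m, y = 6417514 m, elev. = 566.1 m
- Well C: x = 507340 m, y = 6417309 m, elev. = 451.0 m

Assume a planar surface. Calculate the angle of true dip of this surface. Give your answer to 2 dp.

Let the plane be z = a·x + b·y + c.
Well B−Well A: −409a − 2140b = −176.3;  Well C−Well A: −2176a − 2345b = −291.4.
Solving gives a = 0.05684, b = 0.07152.
Gradient magnitude |∇z| = √(a² + b²) = √(0.00323 + 0.00512) = 0.09136.
True dip = arctan(0.09136) = 5.22°, dipping toward SW (azimuth ≈ 218°).

5.22°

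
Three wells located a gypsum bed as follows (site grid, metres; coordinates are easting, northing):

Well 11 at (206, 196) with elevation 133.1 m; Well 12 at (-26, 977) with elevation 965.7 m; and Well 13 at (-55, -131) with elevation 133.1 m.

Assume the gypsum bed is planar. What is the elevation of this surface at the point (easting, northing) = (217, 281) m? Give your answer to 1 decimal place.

Let the plane be z = a·easting + b·northing + c.
Well 12−Well 11: −232a + 781b = 832.6;  Well 13−Well 11: −261a − 327b = 0.
Solving gives a = −0.97338, b = 0.77692.
Then c = 133.1 − a·206 − b·196 = 181.34.
At (217, 281): z = −211.2 + 218.3 + 181.34 = 188.4 m.

188.4 m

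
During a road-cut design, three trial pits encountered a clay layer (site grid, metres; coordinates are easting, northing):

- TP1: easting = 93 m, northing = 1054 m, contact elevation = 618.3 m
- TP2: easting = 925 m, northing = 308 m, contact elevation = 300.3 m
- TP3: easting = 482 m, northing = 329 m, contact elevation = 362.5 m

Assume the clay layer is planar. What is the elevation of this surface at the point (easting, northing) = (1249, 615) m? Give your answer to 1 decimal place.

346.6 m

Let the plane be z = a·easting + b·northing + c.
TP2−TP1: 832a − 746b = −318;  TP3−TP1: 389a − 725b = −255.8.
Solving gives a = −0.126909, b = 0.284734.
Then c = 618.3 − a·93 − b·1054 = 329.99.
At (1249, 615): z = −158.5 + 175.1 + 329.99 = 346.6 m.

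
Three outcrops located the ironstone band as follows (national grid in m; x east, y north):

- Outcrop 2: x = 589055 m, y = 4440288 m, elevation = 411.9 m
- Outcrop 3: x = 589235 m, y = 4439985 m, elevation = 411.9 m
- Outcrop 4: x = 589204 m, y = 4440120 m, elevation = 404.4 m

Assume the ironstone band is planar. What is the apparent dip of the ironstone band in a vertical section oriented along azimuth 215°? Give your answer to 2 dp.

Let the plane be z = a·x + b·y + c.
Outcrop 3−Outcrop 2: 180a − 303b = 0;  Outcrop 4−Outcrop 2: 149a − 168b = −7.5.
Solving gives a = −0.15245, b = −0.09056.
Unit vector along 215° is (sin 215°, cos 215°) = (-0.5736, -0.8192).
Slope in that direction = a·(-0.5736) + b·(-0.8192) = 0.16162.
Apparent dip = arctan|0.16162| = 9.18° (true dip is 10.1°, so apparent ≤ true as expected).

9.18°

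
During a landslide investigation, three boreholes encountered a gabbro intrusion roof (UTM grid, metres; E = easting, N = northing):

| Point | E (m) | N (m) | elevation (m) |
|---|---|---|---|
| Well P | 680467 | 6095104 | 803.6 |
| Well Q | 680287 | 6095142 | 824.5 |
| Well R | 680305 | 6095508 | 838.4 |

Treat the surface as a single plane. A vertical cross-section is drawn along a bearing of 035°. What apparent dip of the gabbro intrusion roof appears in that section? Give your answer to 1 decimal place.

1.5°

Let the plane be z = a·E + b·N + c.
Well Q−Well P: −180a + 38b = 20.9;  Well R−Well P: −162a + 404b = 34.8.
Solving gives a = −0.10698, b = 0.04324.
Unit vector along 035° is (sin 35°, cos 35°) = (0.5736, 0.8192).
Slope in that direction = a·(0.5736) + b·(0.8192) = −0.02594.
Apparent dip = arctan|0.02594| = 1.5° (true dip is 6.6°, so apparent ≤ true as expected).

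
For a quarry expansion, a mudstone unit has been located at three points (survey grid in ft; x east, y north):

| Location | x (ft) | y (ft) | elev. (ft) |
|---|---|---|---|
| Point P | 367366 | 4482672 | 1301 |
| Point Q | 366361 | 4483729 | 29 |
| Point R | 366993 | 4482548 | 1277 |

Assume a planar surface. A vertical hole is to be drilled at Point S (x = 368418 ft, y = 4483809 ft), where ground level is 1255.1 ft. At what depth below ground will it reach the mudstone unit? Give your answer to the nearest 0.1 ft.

Let the plane be z = a·x + b·y + c.
Point Q−Point P: −1005a + 1057b = −1272;  Point R−Point P: −373a − 124b = −24.
Solving gives a = 0.352867035, b = −0.867898420.
Then c = 1301 − a·367366 − b·4482672 = 3762173.59.
At (368418, 4483809): z_contact = 130002.57 − 3891490.75 + 3762173.59 = 685.42 ft.
Depth below ground = 1255.1 − 685.42 = 569.7 ft.

569.7 ft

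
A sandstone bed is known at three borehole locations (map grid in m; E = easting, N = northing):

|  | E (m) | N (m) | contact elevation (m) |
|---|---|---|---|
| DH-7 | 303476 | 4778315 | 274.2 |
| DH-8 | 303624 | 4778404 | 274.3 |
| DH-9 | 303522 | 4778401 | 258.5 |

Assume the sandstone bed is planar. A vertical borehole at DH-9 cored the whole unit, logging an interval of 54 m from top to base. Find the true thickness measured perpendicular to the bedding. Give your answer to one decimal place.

51.5 m

Let the plane be z = a·E + b·N + c.
DH-8−DH-7: 148a + 89b = 0.1;  DH-9−DH-7: 46a + 86b = −15.7.
Solving gives a = 0.16283, b = −0.26965.
|∇z| = √(a²+b²) = 0.31501, so dip δ = arctan(0.31501) = 17.48°.
True thickness = vertical thickness × cos δ = 54 × cos 17.48° = 51.5 m.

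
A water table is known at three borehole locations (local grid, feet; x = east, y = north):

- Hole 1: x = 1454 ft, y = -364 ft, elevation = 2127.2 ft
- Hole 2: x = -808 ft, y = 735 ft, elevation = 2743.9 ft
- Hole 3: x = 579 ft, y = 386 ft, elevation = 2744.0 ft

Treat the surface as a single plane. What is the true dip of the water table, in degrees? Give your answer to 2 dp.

50.21°

Two edge vectors: Hole 1→Hole 2 = (-2262, 1099, 616.7), Hole 1→Hole 3 = (-875, 750, 616.8).
Normal n = (Hole 1→Hole 2) × (Hole 1→Hole 3) = (215338.2, 855589.1, -734875).
So ∂z/∂x = −n_x/n_z = 0.29303 and ∂z/∂y = −n_y/n_z = 1.16426.
Gradient magnitude |∇z| = √(a² + b²) = √(0.08586 + 1.35551) = 1.20057.
True dip = arctan(1.20057) = 50.21°, dipping toward SSW (azimuth ≈ 194°).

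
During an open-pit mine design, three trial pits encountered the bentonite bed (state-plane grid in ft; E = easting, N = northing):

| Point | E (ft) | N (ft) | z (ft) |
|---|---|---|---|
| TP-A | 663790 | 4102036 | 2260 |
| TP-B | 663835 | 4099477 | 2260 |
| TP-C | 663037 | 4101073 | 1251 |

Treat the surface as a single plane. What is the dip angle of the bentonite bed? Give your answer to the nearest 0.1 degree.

52.7°

Let the plane be z = a·E + b·N + c.
TP-B−TP-A: 45a − 2559b = 0;  TP-C−TP-A: −753a − 963b = −1009.
Solving gives a = 1.31050, b = 0.02305.
Gradient magnitude |∇z| = √(a² + b²) = √(1.71741 + 0.00053) = 1.31070.
True dip = arctan(1.31070) = 52.7°, dipping toward W (azimuth ≈ 269°).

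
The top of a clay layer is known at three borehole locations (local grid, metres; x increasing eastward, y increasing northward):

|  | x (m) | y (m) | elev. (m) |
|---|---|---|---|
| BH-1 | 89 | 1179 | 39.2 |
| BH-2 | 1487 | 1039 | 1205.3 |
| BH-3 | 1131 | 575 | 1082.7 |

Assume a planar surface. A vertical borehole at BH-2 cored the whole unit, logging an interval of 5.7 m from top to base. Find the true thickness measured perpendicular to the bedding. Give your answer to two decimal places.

4.30 m

Let the plane be z = a·x + b·y + c.
BH-2−BH-1: 1398a − 140b = 1166.1;  BH-3−BH-1: 1042a − 604b = 1043.5.
Solving gives a = 0.79918, b = −0.34894.
|∇z| = √(a²+b²) = 0.87203, so dip δ = arctan(0.87203) = 41.09°.
True thickness = vertical thickness × cos δ = 5.7 × cos 41.09° = 4.30 m.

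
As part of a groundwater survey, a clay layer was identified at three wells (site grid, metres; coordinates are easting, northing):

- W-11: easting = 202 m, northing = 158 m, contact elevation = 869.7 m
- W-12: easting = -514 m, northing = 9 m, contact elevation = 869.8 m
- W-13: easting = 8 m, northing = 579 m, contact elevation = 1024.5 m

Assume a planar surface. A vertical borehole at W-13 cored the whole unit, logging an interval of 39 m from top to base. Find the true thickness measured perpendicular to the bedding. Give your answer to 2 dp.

36.89 m

Let the plane be z = a·easting + b·northing + c.
W-12−W-11: −716a − 149b = 0.1;  W-13−W-11: −194a + 421b = 154.8.
Solving gives a = −0.06995, b = 0.33546.
|∇z| = √(a²+b²) = 0.34268, so dip δ = arctan(0.34268) = 18.92°.
True thickness = vertical thickness × cos δ = 39 × cos 18.92° = 36.89 m.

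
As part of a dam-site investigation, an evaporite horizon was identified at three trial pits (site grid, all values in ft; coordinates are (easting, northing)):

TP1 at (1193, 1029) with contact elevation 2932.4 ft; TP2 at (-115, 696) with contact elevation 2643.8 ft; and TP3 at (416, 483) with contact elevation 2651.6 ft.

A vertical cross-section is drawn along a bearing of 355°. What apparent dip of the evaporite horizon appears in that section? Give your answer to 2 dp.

Two edge vectors: TP1→TP2 = (-1308, -333, -288.6), TP1→TP3 = (-777, -546, -280.8).
Normal n = (TP1→TP2) × (TP1→TP3) = (-64069.2, -143044.2, 455427).
So ∂z/∂E = −n_x/n_z = 0.14068 and ∂z/∂N = −n_y/n_z = 0.31409.
Unit vector along 355° is (sin 355°, cos 355°) = (-0.0872, 0.9962).
Slope in that direction = a·(-0.0872) + b·(0.9962) = 0.30063.
Apparent dip = arctan|0.30063| = 16.73° (true dip is 19.0°, so apparent ≤ true as expected).

16.73°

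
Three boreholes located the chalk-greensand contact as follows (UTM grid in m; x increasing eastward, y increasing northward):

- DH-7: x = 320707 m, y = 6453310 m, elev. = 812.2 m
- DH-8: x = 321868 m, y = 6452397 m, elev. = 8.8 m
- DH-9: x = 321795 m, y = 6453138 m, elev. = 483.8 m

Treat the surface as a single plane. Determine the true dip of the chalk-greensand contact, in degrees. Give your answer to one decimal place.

33.2°

Let the plane be z = a·x + b·y + c.
DH-8−DH-7: 1161a − 913b = −803.4;  DH-9−DH-7: 1088a − 172b = −328.4.
Solving gives a = −0.20367, b = 0.62096.
Gradient magnitude |∇z| = √(a² + b²) = √(0.04148 + 0.38559) = 0.65351.
True dip = arctan(0.65351) = 33.2°, dipping toward SSE (azimuth ≈ 162°).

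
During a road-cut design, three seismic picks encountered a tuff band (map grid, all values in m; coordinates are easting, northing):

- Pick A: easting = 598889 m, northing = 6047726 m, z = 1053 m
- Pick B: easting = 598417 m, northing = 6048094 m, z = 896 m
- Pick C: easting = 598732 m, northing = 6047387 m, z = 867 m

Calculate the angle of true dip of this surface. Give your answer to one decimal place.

Two edge vectors: Pick A→Pick B = (-472, 368, -157), Pick A→Pick C = (-157, -339, -186).
Normal n = (Pick A→Pick B) × (Pick A→Pick C) = (-121671, -63143, 217784).
So ∂z/∂easting = −n_x/n_z = 0.55868 and ∂z/∂northing = −n_y/n_z = 0.28993.
Gradient magnitude |∇z| = √(a² + b²) = √(0.31212 + 0.08406) = 0.62943.
True dip = arctan(0.62943) = 32.2°, dipping toward WSW (azimuth ≈ 243°).

32.2°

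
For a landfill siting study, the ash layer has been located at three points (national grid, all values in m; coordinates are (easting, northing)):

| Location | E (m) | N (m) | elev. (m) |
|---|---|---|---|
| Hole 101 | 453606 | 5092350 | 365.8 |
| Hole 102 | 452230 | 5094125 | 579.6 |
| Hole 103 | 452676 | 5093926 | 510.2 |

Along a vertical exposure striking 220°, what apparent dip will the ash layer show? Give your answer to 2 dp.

5.73°

Two edge vectors: Hole 101→Hole 102 = (-1376, 1775, 213.8), Hole 101→Hole 103 = (-930, 1576, 144.4).
Normal n = (Hole 101→Hole 102) × (Hole 101→Hole 103) = (-80638.8, -139.6, -517826).
So ∂z/∂E = −n_x/n_z = −0.15573 and ∂z/∂N = −n_y/n_z = −0.00027.
Unit vector along 220° is (sin 220°, cos 220°) = (-0.6428, -0.7660).
Slope in that direction = a·(-0.6428) + b·(-0.7660) = 0.10031.
Apparent dip = arctan|0.10031| = 5.73° (true dip is 8.9°, so apparent ≤ true as expected).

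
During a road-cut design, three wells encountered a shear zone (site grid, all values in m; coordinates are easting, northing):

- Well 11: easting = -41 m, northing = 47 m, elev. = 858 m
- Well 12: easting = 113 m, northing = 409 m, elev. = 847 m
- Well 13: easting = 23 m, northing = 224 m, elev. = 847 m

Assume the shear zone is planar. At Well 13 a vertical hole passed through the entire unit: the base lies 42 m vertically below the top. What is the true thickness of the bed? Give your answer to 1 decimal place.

36.7 m

Two edge vectors: Well 11→Well 12 = (154, 362, -11), Well 11→Well 13 = (64, 177, -11).
Normal n = (Well 11→Well 12) × (Well 11→Well 13) = (-2035, 990, 4090).
So ∂z/∂easting = −n_x/n_z = 0.49756 and ∂z/∂northing = −n_y/n_z = −0.24205.
|∇z| = √(a²+b²) = 0.55331, so dip δ = arctan(0.55331) = 28.96°.
True thickness = vertical thickness × cos δ = 42 × cos 28.96° = 36.7 m.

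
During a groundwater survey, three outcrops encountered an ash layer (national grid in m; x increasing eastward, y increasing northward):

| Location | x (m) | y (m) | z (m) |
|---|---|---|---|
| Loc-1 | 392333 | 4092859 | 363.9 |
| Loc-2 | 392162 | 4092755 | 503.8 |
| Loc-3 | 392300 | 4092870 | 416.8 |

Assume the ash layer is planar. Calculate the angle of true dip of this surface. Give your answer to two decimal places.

57.43°

Two edge vectors: Loc-1→Loc-2 = (-171, -104, 139.9), Loc-1→Loc-3 = (-33, 11, 52.9).
Normal n = (Loc-1→Loc-2) × (Loc-1→Loc-3) = (-7040.5, 4429.2, -5313).
So ∂z/∂x = −n_x/n_z = −1.32515 and ∂z/∂y = −n_y/n_z = 0.83365.
Gradient magnitude |∇z| = √(a² + b²) = √(1.75601 + 0.69498) = 1.56556.
True dip = arctan(1.56556) = 57.43°, dipping toward ESE (azimuth ≈ 122°).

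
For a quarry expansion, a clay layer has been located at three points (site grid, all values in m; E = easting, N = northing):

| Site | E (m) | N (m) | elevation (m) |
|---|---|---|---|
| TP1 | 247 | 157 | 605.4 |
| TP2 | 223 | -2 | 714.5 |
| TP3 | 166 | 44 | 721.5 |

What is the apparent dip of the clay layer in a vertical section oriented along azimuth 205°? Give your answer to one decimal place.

Let the plane be z = a·E + b·N + c.
TP2−TP1: −24a − 159b = 109.1;  TP3−TP1: −81a − 113b = 116.1.
Solving gives a = −0.60309, b = −0.59513.
Unit vector along 205° is (sin 205°, cos 205°) = (-0.4226, -0.9063).
Slope in that direction = a·(-0.4226) + b·(-0.9063) = 0.79425.
Apparent dip = arctan|0.79425| = 38.5° (true dip is 40.3°, so apparent ≤ true as expected).

38.5°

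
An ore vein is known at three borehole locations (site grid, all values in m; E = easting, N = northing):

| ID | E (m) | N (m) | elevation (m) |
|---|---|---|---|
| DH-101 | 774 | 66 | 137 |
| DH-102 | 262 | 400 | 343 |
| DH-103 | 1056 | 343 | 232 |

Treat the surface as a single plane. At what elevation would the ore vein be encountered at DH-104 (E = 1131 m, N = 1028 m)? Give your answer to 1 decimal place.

Two edge vectors: DH-101→DH-102 = (-512, 334, 206), DH-101→DH-103 = (282, 277, 95).
Normal n = (DH-101→DH-102) × (DH-101→DH-103) = (-25332, 106732, -236012).
So ∂z/∂E = −n_x/n_z = −0.107334 and ∂z/∂N = −n_y/n_z = 0.452231.
Intercept c from DH-101: 137 + 83.08 − 29.85 = 190.23.
At (1131, 1028): z = −121.4 + 464.9 + 190.23 = 533.7 m.

533.7 m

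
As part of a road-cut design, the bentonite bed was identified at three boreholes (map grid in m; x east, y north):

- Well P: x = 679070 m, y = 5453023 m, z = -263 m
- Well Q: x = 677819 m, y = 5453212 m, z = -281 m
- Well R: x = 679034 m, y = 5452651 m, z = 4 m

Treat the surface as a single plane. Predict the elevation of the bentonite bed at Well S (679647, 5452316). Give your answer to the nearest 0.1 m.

184.6 m

Two edge vectors: Well P→Well Q = (-1251, 189, -18), Well P→Well R = (-36, -372, 267).
Normal n = (Well P→Well Q) × (Well P→Well R) = (43767, 334665, 472176).
So ∂z/∂x = −n_x/n_z = −0.092692132 and ∂z/∂y = −n_y/n_z = −0.708771729.
Intercept c from Well P: -263 + 62944.45 + 3864948.54 = 3927629.99.
At (679647, 5452316): z = −62997.9 − 3864447.4 + 3927629.99 = 184.6 m.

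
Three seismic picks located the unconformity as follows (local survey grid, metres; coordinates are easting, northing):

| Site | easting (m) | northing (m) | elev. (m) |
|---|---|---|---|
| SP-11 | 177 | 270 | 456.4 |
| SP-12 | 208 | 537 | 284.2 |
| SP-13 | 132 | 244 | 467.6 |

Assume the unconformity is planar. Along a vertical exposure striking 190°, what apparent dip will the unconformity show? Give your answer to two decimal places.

32.10°

Two edge vectors: SP-11→SP-12 = (31, 267, -172.2), SP-11→SP-13 = (-45, -26, 11.2).
Normal n = (SP-11→SP-12) × (SP-11→SP-13) = (-1486.8, 7401.8, 11209).
So ∂z/∂easting = −n_x/n_z = 0.13264 and ∂z/∂northing = −n_y/n_z = −0.66034.
Unit vector along 190° is (sin 190°, cos 190°) = (-0.1736, -0.9848).
Slope in that direction = a·(-0.1736) + b·(-0.9848) = 0.62728.
Apparent dip = arctan|0.62728| = 32.10° (true dip is 34.0°, so apparent ≤ true as expected).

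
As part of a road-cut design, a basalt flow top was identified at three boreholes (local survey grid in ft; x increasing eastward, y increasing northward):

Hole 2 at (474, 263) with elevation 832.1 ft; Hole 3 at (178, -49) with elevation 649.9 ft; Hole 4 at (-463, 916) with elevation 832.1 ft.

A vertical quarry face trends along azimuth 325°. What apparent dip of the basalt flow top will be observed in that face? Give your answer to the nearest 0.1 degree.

8.4°

Two edge vectors: Hole 2→Hole 3 = (-296, -312, -182.2), Hole 2→Hole 4 = (-937, 653, 0).
Normal n = (Hole 2→Hole 3) × (Hole 2→Hole 4) = (118976.6, 170721.4, -485632).
So ∂z/∂x = −n_x/n_z = 0.24499 and ∂z/∂y = −n_y/n_z = 0.35154.
Unit vector along 325° is (sin 325°, cos 325°) = (-0.5736, 0.8192).
Slope in that direction = a·(-0.5736) + b·(0.8192) = 0.14745.
Apparent dip = arctan|0.14745| = 8.4° (true dip is 23.2°, so apparent ≤ true as expected).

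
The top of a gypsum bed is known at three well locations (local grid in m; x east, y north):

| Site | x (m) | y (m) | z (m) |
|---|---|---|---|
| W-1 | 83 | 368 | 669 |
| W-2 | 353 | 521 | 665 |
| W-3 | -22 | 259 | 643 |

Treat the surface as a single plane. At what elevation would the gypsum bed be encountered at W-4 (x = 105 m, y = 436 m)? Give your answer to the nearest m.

700 m

Let the plane be z = a·x + b·y + c.
W-2−W-1: 270a + 153b = −4;  W-3−W-1: −105a − 109b = −26.
Solving gives a = −0.33027, b = 0.55668.
Then c = 669 − a·83 − b·368 = 491.55.
At (105, 436): z = −34.7 + 242.7 + 491.55 = 699.6 m.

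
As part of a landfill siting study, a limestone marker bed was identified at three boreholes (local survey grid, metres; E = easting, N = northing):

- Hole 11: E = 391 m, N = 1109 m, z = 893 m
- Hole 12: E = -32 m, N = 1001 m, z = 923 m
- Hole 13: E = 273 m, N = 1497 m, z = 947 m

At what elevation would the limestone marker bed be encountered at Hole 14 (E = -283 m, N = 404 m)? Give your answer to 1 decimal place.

882.6 m

Two edge vectors: Hole 11→Hole 12 = (-423, -108, 30), Hole 11→Hole 13 = (-118, 388, 54).
Normal n = (Hole 11→Hole 12) × (Hole 11→Hole 13) = (-17472, 19302, -176868).
So ∂z/∂E = −n_x/n_z = −0.098786 and ∂z/∂N = −n_y/n_z = 0.109132.
Intercept c from Hole 11: 893 + 38.63 − 121.03 = 810.60.
At (-283, 404): z = 28.0 + 44.1 + 810.60 = 882.6 m.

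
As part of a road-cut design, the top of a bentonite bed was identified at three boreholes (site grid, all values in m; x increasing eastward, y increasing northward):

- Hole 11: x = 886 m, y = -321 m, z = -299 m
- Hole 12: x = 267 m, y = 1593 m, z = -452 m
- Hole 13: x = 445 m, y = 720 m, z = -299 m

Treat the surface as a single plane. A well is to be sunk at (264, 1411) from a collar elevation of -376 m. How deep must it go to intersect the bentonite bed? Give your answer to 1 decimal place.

12.1 m

Let the plane be z = a·x + b·y + c.
Hole 12−Hole 11: −619a + 1914b = −153;  Hole 13−Hole 11: −441a + 1041b = 0.
Solving gives a = −0.797581, b = −0.337880.
Then c = -299 − a·886 − b·-321 = 299.20.
At (264, 1411): z_contact = −210.56 − 476.75 + 299.20 = -388.11 m.
Depth below ground = -376 − (-388.11) = 12.1 m.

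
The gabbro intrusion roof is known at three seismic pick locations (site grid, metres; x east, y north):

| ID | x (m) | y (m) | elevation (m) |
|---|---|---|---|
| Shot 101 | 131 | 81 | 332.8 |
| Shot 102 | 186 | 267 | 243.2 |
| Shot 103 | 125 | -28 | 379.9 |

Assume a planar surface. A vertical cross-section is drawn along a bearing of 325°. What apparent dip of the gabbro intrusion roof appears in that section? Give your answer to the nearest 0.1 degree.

Let the plane be z = a·x + b·y + c.
Shot 102−Shot 101: 55a + 186b = −89.6;  Shot 103−Shot 101: −6a − 109b = 47.1.
Solving gives a = −0.20615, b = −0.42076.
Unit vector along 325° is (sin 325°, cos 325°) = (-0.5736, 0.8192).
Slope in that direction = a·(-0.5736) + b·(0.8192) = −0.22643.
Apparent dip = arctan|0.22643| = 12.8° (true dip is 25.1°, so apparent ≤ true as expected).

12.8°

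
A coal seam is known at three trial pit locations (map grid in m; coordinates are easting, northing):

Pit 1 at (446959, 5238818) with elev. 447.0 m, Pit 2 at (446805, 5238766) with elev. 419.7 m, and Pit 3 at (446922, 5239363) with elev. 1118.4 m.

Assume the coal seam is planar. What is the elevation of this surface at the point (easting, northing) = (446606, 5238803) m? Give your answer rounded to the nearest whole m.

Let the plane be z = a·easting + b·northing + c.
Pit 2−Pit 1: −154a − 52b = −27.3;  Pit 3−Pit 1: −37a + 545b = 671.4.
Solving gives a = −0.23335313, b = 1.21608428.
Then c = 447 − a·446959 − b·5238818 = −6266097.95.
At (446606, 5238803): z = −104216.9 + 6370826.0 − 6266097.95 = 511.1 m.

511 m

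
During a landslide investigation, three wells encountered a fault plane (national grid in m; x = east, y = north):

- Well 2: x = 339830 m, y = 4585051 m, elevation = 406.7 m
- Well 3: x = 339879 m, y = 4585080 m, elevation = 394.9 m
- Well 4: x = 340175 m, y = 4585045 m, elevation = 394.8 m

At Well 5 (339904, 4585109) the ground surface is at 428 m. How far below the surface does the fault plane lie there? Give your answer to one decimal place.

43.9 m

Two edge vectors: Well 2→Well 3 = (49, 29, -11.8), Well 2→Well 4 = (345, -6, -11.9).
Normal n = (Well 2→Well 3) × (Well 2→Well 4) = (-415.9, -3487.9, -10299).
So ∂z/∂x = −n_x/n_z = −0.040382561 and ∂z/∂y = −n_y/n_z = −0.338663948.
Intercept c from Well 2: 406.7 + 13723.21 + 1552791.47 = 1566921.38.
At (339904, 4585109): z_contact = −13726.19 − 1552811.12 + 1566921.38 = 384.07 m.
Depth below ground = 428 − 384.07 = 43.9 m.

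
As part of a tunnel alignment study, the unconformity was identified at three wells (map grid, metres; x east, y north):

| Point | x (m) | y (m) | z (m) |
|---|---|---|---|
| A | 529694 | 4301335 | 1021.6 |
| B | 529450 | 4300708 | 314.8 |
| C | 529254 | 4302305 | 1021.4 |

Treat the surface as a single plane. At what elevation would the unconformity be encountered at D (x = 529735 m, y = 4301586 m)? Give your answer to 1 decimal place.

1228.7 m

Two edge vectors: A→B = (-244, -627, -706.8), A→C = (-440, 970, -0.2).
Normal n = (A→B) × (A→C) = (685721.4, 310943.2, -512560).
So ∂z/∂x = −n_x/n_z = 1.337836351 and ∂z/∂y = −n_y/n_z = 0.606647417.
Intercept c from A: 1021.6 − 708643.89 − 2609393.77 = −3317016.05.
At (529735, 4301586): z = 708698.7 + 2609546.0 − 3317016.05 = 1228.7 m.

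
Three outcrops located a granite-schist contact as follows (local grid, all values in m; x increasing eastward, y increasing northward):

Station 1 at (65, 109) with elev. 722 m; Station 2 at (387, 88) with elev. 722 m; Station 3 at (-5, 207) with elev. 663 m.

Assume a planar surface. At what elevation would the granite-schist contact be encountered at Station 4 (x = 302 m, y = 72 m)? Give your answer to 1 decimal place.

Let the plane be z = a·x + b·y + c.
Station 2−Station 1: 322a − 21b = 0;  Station 3−Station 1: −70a + 98b = −59.
Solving gives a = −0.04118, b = −0.63146.
Then c = 722 − a·65 − b·109 = 793.51.
At (302, 72): z = −12.4 − 45.5 + 793.51 = 735.6 m.

735.6 m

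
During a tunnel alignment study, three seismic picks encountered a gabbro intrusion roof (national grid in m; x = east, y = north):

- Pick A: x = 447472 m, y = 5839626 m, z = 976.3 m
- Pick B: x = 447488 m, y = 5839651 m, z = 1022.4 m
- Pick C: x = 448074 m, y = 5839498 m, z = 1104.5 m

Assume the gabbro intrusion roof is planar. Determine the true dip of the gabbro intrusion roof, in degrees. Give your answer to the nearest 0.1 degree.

57.9°

Let the plane be z = a·x + b·y + c.
Pick B−Pick A: 16a + 25b = 46.1;  Pick C−Pick A: 602a − 128b = 128.2.
Solving gives a = 0.53257, b = 1.50316.
Gradient magnitude |∇z| = √(a² + b²) = √(0.28363 + 2.25948) = 1.59471.
True dip = arctan(1.59471) = 57.9°, dipping toward SSW (azimuth ≈ 200°).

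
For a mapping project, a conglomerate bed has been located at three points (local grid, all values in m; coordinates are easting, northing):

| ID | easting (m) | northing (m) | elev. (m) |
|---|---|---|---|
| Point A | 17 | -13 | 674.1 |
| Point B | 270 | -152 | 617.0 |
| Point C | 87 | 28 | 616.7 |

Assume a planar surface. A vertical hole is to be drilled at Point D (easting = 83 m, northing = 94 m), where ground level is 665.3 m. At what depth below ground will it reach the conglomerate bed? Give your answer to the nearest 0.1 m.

Let the plane be z = a·easting + b·northing + c.
Point B−Point A: 253a − 139b = −57.1;  Point C−Point A: 70a + 41b = −57.4.
Solving gives a = −0.51334, b = −0.52356.
Then c = 674.1 − a·17 − b·-13 = 676.02.
At (83, 94): z_contact = −42.61 − 49.21 + 676.02 = 584.20 m.
Depth below ground = 665.3 − 584.20 = 81.1 m.

81.1 m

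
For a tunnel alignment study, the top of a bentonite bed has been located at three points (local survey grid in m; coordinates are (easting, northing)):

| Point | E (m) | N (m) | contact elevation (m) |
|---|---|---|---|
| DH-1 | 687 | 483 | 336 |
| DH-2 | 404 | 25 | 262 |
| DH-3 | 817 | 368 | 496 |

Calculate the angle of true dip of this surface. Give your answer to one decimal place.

44.1°

Let the plane be z = a·E + b·N + c.
DH-2−DH-1: −283a − 458b = −74;  DH-3−DH-1: 130a − 115b = 160.
Solving gives a = 0.88820, b = −0.38725.
Gradient magnitude |∇z| = √(a² + b²) = √(0.78890 + 0.14996) = 0.96895.
True dip = arctan(0.96895) = 44.1°, dipping toward WNW (azimuth ≈ 294°).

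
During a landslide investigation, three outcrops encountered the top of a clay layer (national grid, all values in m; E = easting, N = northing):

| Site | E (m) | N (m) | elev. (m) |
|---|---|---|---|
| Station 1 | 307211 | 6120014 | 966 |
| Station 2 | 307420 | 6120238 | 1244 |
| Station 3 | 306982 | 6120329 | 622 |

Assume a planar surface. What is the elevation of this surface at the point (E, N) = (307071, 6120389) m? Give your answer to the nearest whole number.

743 m

Two edge vectors: Station 1→Station 2 = (209, 224, 278), Station 1→Station 3 = (-229, 315, -344).
Normal n = (Station 1→Station 2) × (Station 1→Station 3) = (-164626, 8234, 117131).
So ∂z/∂E = −n_x/n_z = 1.40548617 and ∂z/∂N = −n_y/n_z = −0.07029736.
Intercept c from Station 1: 966 − 431780.81 + 430220.82 = −593.99.
At (307071, 6120389): z = 431584.0 − 430247.2 − 593.99 = 742.9 m.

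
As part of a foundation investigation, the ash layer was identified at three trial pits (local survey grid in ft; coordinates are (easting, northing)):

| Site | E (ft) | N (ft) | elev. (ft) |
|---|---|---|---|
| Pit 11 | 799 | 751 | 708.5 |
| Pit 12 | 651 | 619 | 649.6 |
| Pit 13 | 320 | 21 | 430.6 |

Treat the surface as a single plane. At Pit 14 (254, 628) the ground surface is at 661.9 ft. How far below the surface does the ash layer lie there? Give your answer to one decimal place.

65.6 ft

Two edge vectors: Pit 11→Pit 12 = (-148, -132, -58.9), Pit 11→Pit 13 = (-479, -730, -277.9).
Normal n = (Pit 11→Pit 12) × (Pit 11→Pit 13) = (-6314.2, -12916.1, 44812).
So ∂z/∂E = −n_x/n_z = 0.14090 and ∂z/∂N = −n_y/n_z = 0.28823.
Intercept c from Pit 11: 708.5 − 112.58 − 216.46 = 379.46.
At (254, 628): z_contact = 35.79 + 181.01 + 379.46 = 596.26 ft.
Depth below ground = 661.9 − 596.26 = 65.6 ft.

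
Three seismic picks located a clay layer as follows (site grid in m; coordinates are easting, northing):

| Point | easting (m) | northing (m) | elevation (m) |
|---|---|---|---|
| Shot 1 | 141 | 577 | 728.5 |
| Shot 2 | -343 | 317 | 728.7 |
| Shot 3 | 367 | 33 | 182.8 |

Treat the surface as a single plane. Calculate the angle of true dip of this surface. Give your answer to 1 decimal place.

43.0°

Let the plane be z = a·easting + b·northing + c.
Shot 2−Shot 1: −484a − 260b = 0.2;  Shot 3−Shot 1: 226a − 544b = −545.7.
Solving gives a = −0.44089, b = 0.81996.
Gradient magnitude |∇z| = √(a² + b²) = √(0.19438 + 0.67234) = 0.93098.
True dip = arctan(0.93098) = 43.0°, dipping toward SSE (azimuth ≈ 152°).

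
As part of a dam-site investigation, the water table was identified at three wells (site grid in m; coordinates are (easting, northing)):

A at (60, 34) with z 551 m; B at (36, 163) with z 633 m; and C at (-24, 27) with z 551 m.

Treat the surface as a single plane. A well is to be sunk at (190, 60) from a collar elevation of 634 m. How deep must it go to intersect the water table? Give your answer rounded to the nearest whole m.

Two edge vectors: A→B = (-24, 129, 82), A→C = (-84, -7, 0).
Normal n = (A→B) × (A→C) = (574, -6888, 11004).
So ∂z/∂E = −n_x/n_z = −0.05216 and ∂z/∂N = −n_y/n_z = 0.62595.
Intercept c from A: 551 + 3.13 − 21.28 = 532.85.
At (190, 60): z_contact = −9.9 + 37.6 + 532.85 = 560.5 m.
Depth below ground = 634 − 560.5 = 74 m.

74 m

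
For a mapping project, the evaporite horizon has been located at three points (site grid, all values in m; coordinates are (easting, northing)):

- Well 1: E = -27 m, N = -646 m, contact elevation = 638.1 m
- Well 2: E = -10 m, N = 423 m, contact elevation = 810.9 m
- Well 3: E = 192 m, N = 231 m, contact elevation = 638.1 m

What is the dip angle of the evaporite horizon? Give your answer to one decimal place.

Two edge vectors: Well 1→Well 2 = (17, 1069, 172.8), Well 1→Well 3 = (219, 877, 0).
Normal n = (Well 1→Well 2) × (Well 1→Well 3) = (-151545.6, 37843.2, -219202).
So ∂z/∂E = −n_x/n_z = −0.69135 and ∂z/∂N = −n_y/n_z = 0.17264.
Gradient magnitude |∇z| = √(a² + b²) = √(0.47797 + 0.02980) = 0.71258.
True dip = arctan(0.71258) = 35.5°, dipping toward ESE (azimuth ≈ 104°).

35.5°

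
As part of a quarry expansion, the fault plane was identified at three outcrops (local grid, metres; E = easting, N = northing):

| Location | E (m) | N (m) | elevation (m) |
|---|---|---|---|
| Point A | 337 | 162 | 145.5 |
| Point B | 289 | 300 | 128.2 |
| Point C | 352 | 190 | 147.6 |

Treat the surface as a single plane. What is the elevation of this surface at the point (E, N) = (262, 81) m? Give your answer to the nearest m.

Two edge vectors: Point A→Point B = (-48, 138, -17.3), Point A→Point C = (15, 28, 2.1).
Normal n = (Point A→Point B) × (Point A→Point C) = (774.2, -158.7, -3414).
So ∂z/∂E = −n_x/n_z = 0.22677 and ∂z/∂N = −n_y/n_z = −0.04649.
Intercept c from Point A: 145.5 − 76.42 + 7.53 = 76.61.
At (262, 81): z = 59.4 − 3.8 + 76.61 = 132.3 m.

132 m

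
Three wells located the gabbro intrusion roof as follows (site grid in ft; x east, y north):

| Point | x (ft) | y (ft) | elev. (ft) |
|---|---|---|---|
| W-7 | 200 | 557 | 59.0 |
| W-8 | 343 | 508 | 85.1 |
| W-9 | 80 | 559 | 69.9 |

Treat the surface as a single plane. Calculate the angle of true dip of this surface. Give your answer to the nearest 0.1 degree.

40.2°

Two edge vectors: W-7→W-8 = (143, -49, 26.1), W-7→W-9 = (-120, 2, 10.9).
Normal n = (W-7→W-8) × (W-7→W-9) = (-586.3, -4690.7, -5594).
So ∂z/∂x = −n_x/n_z = −0.10481 and ∂z/∂y = −n_y/n_z = −0.83852.
Gradient magnitude |∇z| = √(a² + b²) = √(0.01098 + 0.70312) = 0.84505.
True dip = arctan(0.84505) = 40.2°, dipping toward N (azimuth ≈ 007°).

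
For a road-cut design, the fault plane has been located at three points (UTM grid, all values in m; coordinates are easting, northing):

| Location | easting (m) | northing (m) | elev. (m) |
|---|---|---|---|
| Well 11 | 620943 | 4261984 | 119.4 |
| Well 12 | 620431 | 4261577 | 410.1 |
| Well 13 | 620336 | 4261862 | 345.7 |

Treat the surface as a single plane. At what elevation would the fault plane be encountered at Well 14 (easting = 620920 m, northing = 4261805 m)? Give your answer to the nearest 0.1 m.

Let the plane be z = a·easting + b·northing + c.
Well 12−Well 11: −512a − 407b = 290.7;  Well 13−Well 11: −607a − 122b = 226.3.
Solving gives a = −0.306843460, b = −0.328246065.
Then c = 119.4 − a·620943 − b·4261984 = 1589631.18.
At (620920, 4261805): z = −190525.2 − 1398920.7 + 1589631.18 = 185.2 m.

185.2 m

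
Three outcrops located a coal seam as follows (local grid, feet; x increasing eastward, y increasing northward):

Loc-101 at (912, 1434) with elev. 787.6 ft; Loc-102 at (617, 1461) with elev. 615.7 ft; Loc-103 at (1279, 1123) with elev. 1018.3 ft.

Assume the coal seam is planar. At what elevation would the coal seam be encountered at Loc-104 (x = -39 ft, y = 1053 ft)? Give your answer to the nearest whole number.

262 ft

Two edge vectors: Loc-101→Loc-102 = (-295, 27, -171.9), Loc-101→Loc-103 = (367, -311, 230.7).
Normal n = (Loc-101→Loc-102) × (Loc-101→Loc-103) = (-47232, 4969.2, 81836).
So ∂z/∂x = −n_x/n_z = 0.57715 and ∂z/∂y = −n_y/n_z = −0.06072.
Intercept c from Loc-101: 787.6 − 526.36 + 87.07 = 348.31.
At (-39, 1053): z = −22.5 − 63.9 + 348.31 = 261.9 ft.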